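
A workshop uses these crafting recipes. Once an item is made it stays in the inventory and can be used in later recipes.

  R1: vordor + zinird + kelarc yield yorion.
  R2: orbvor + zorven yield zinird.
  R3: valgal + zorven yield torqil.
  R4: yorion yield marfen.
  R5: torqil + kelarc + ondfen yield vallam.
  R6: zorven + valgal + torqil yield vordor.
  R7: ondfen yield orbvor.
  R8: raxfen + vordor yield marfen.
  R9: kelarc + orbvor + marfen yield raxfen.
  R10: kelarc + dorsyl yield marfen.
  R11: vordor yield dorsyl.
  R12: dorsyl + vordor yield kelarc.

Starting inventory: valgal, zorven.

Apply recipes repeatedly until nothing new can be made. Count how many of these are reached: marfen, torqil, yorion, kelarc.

3

Using R3, valgal and zorven make torqil.
Using R6, zorven, valgal, and torqil make vordor.
Using R11, vordor makes dorsyl.
dorsyl + vordor → kelarc (R12).
kelarc + dorsyl → marfen (R10).
marfen: reached.
torqil: reached.
yorion would need vordor, zinird, and kelarc (R1), but zinird is never obtained.
kelarc: reached.
Reached: marfen, torqil, and kelarc — 3 of the 4.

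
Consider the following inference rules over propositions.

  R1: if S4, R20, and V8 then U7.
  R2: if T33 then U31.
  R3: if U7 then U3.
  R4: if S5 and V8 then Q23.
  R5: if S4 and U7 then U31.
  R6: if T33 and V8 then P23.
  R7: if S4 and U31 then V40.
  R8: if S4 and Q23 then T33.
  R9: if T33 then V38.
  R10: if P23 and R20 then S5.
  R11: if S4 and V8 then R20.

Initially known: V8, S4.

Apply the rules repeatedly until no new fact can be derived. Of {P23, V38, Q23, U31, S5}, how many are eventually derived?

1

From S4 and V8, R11 gives R20.
From S4, R20, and V8, R1 gives U7.
From S4 and U7, R5 gives U31.
P23 would need T33 and V8 (R6), but T33 is never established.
V38 would need T33 (R9), but T33 is never established.
Q23 would need S5 and V8 (R4), but S5 is never established.
U31: reached.
S5 would need P23 and R20 (R10), but P23 is never established.
Reached: U31 — 1 of the 5.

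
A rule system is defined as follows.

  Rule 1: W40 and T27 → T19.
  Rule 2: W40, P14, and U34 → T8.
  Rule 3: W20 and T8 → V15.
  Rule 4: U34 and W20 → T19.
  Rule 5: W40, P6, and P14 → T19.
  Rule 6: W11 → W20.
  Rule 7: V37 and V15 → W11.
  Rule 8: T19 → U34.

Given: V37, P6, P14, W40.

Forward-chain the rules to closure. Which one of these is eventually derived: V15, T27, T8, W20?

T8

W40, P6, and P14 hold, so T19 follows (Rule 5).
From T19, Rule 8 gives U34.
From W40, P14, and U34, Rule 2 gives T8.
No rule produces T27, and it is not given. W20 would need W11 (Rule 6), but W11 is never established. V15 would need W20 and T8 (Rule 3), but W20 is never established.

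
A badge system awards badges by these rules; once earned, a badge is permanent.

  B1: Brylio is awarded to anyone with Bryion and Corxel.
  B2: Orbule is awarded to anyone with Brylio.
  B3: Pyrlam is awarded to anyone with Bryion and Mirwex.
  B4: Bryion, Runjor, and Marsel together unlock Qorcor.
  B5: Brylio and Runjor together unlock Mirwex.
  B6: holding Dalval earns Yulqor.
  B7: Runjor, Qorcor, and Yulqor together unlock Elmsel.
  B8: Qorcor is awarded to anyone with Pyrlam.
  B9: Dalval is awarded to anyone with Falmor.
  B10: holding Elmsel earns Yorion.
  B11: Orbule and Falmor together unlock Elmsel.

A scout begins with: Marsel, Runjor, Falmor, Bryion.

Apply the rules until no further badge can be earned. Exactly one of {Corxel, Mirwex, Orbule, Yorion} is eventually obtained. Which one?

Yorion

With Falmor, Dalval is earned (B9).
With Bryion, Runjor, and Marsel, Qorcor is earned (B4).
With Dalval, Yulqor is earned (B6).
With Runjor, Qorcor, and Yulqor, Elmsel is earned (B7).
With Elmsel, Yorion is earned (B10).
Mirwex would need Brylio and Runjor (B5), but Brylio is never earned. Orbule would need Brylio (B2), but Brylio is never earned. No rule produces Corxel, and it is not given.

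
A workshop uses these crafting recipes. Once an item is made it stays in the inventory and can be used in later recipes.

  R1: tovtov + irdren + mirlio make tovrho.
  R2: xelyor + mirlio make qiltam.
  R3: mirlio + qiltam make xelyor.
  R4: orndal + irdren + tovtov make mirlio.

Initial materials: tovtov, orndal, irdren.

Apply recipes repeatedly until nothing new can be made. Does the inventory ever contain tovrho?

Using R4, orndal, irdren, and tovtov make mirlio.
Using R1, tovtov, irdren, and mirlio make tovrho.

Yes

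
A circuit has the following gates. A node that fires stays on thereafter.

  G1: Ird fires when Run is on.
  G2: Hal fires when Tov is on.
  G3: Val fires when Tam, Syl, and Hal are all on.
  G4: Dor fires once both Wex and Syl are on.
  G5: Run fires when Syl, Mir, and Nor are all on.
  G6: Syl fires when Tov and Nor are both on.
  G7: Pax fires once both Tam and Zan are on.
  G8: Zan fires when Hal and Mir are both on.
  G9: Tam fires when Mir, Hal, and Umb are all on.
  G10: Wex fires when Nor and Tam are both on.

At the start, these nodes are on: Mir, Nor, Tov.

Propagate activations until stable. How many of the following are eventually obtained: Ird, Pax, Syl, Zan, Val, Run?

4

Tov is on, so Hal fires (G2).
Tov and Nor are on, so Syl fires (G6).
G5: Syl, Mir, and Nor on → Run on.
Hal and Mir are on, so Zan fires (G8).
G1: Run on → Ird on.
Ird: reached.
Pax would need Tam and Zan (G7), but Tam never turns on.
Syl: reached.
Zan: reached.
Val would need Tam, Syl, and Hal (G3), but Tam never turns on.
Run: reached.
Reached: Ird, Syl, Zan, and Run — 4 of the 6.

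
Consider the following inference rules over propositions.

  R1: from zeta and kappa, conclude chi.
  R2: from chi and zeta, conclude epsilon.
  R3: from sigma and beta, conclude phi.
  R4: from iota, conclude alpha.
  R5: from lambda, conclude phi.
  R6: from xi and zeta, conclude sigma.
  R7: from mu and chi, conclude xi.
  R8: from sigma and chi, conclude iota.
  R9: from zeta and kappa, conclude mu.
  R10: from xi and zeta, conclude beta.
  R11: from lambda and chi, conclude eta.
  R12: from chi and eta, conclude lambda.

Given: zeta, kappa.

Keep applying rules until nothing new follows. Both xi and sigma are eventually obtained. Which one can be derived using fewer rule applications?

xi: From zeta and kappa, R9 gives mu. zeta and kappa hold, so chi follows (R1). mu and chi hold, so xi follows (R7). [3 rule applications]
sigma: From zeta and kappa, R9 gives mu. From zeta and kappa, R1 gives chi. From mu and chi, R7 gives xi. xi and zeta hold, so sigma follows (R6). [4 rule applications]
xi needs fewer.

xi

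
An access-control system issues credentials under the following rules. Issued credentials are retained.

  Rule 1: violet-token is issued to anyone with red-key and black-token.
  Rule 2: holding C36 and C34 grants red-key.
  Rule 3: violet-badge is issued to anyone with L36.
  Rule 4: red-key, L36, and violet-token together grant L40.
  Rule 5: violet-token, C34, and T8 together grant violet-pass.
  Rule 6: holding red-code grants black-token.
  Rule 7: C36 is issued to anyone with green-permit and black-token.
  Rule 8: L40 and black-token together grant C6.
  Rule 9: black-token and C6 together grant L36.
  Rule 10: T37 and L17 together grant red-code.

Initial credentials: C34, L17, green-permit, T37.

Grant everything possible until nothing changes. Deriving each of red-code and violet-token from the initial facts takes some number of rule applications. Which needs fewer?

red-code: Holding T37 and L17 grants red-code (Rule 10). [1 rule application]
violet-token: Holding T37 and L17 grants red-code (Rule 10). Holding red-code grants black-token (Rule 6). Holding green-permit and black-token grants C36 (Rule 7). Holding C36 and C34 grants red-key (Rule 2). Holding red-key and black-token grants violet-token (Rule 1). [5 rule applications]
red-code needs fewer.

red-code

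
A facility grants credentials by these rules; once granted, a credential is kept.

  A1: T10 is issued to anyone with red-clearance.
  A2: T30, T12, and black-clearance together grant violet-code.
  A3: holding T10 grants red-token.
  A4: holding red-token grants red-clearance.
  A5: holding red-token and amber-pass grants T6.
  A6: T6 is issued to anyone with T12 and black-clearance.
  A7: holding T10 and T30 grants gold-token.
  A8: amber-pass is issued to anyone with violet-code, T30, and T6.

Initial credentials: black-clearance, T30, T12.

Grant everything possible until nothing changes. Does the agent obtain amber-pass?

Yes

Holding T30, T12, and black-clearance grants violet-code (A2).
Holding T12 and black-clearance grants T6 (A6).
Holding violet-code, T30, and T6 grants amber-pass (A8).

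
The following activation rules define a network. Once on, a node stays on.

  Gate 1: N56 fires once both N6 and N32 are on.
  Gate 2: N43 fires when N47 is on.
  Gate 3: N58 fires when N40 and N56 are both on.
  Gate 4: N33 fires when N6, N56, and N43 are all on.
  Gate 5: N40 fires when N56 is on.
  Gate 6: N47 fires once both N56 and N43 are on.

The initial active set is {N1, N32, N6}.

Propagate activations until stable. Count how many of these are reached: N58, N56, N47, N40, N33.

Gate 1: N6 and N32 on → N56 on.
N56 is on, so N40 fires (Gate 5).
N40 and N56 are on, so N58 fires (Gate 3).
N58: reached.
N56: reached.
N47 would need N56 and N43 (Gate 6), but N43 never turns on.
N40: reached.
N33 would need N6, N56, and N43 (Gate 4), but N43 never turns on.
Reached: N58, N56, and N40 — 3 of the 5.

3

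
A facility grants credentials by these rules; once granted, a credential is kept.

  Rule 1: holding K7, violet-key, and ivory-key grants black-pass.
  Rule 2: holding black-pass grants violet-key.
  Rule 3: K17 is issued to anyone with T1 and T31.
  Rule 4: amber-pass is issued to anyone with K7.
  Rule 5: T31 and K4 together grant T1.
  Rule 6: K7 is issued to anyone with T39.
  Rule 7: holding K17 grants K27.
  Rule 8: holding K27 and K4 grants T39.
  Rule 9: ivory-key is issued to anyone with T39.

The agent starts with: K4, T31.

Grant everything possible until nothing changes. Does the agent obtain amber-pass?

Holding T31 and K4 grants T1 (Rule 5).
Holding T1 and T31 grants K17 (Rule 3).
Holding K17 grants K27 (Rule 7).
Holding K27 and K4 grants T39 (Rule 8).
Holding T39 grants K7 (Rule 6).
Holding K7 grants amber-pass (Rule 4).

Yes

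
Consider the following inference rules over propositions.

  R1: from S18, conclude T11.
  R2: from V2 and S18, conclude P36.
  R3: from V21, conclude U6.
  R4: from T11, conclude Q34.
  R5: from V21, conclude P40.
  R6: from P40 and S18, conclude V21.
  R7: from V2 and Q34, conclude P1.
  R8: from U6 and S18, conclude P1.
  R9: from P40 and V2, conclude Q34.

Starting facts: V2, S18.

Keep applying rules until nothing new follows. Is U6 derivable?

No

U6 would need V21 (R3), but V21 is never established.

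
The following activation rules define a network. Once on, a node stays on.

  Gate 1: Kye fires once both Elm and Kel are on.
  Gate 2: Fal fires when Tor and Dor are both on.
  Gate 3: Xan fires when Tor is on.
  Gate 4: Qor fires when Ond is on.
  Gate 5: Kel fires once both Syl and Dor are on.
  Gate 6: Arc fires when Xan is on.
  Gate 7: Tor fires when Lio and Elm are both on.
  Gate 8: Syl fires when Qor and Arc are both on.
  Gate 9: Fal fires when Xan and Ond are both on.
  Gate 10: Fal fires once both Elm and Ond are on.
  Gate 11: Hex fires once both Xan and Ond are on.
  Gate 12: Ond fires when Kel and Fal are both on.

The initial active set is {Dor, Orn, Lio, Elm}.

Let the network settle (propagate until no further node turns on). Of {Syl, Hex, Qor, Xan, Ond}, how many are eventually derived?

1

Gate 7: Lio and Elm on → Tor on.
Gate 3: Tor on → Xan on.
Syl would need Qor and Arc (Gate 8), but Qor never turns on.
Hex would need Xan and Ond (Gate 11), but Ond never turns on.
Qor would need Ond (Gate 4), but Ond never turns on.
Xan: reached.
Ond would need Kel and Fal (Gate 12), but Kel never turns on.
Reached: Xan — 1 of the 5.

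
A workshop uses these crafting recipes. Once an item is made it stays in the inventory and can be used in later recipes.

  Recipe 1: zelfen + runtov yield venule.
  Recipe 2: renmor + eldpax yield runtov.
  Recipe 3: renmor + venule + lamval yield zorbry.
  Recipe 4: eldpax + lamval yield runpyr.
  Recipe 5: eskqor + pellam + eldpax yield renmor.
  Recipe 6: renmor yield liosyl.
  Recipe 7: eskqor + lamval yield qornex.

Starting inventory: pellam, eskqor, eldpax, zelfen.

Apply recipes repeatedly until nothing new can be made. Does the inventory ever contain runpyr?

runpyr would need eldpax and lamval (Recipe 4), but lamval is never obtained.

No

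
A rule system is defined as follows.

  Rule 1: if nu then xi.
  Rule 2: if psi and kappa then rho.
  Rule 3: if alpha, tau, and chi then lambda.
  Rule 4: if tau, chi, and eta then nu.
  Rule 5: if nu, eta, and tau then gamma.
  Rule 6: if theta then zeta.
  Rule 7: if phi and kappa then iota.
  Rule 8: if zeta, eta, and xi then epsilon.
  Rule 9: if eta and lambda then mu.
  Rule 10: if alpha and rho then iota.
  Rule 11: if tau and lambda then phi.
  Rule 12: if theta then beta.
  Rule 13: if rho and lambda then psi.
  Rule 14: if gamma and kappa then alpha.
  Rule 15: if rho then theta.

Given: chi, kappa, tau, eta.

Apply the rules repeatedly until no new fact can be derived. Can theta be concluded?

theta would need rho (Rule 15), but rho is never established.

No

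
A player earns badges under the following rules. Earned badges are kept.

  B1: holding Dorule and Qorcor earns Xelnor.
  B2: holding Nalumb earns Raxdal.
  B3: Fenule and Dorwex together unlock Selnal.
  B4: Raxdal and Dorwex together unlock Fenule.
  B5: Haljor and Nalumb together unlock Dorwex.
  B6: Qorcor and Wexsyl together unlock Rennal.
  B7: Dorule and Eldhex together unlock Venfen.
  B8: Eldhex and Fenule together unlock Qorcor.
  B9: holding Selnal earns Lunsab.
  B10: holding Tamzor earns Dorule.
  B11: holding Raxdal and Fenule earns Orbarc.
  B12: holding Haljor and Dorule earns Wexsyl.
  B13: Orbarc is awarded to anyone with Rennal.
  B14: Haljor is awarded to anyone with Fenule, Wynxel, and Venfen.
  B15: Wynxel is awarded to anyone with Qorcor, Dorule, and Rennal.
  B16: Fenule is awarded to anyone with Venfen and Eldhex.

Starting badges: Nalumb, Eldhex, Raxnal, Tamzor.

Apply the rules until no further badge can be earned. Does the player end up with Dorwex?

No

Dorwex would need Haljor and Nalumb (B5), but Haljor is never earned.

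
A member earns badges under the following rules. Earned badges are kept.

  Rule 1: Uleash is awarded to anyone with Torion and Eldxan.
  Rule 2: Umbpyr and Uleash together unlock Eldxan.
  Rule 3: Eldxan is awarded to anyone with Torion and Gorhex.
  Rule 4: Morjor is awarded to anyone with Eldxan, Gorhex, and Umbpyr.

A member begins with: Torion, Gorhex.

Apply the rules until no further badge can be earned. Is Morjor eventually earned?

Morjor would need Eldxan, Gorhex, and Umbpyr (Rule 4), but Umbpyr is never earned.

No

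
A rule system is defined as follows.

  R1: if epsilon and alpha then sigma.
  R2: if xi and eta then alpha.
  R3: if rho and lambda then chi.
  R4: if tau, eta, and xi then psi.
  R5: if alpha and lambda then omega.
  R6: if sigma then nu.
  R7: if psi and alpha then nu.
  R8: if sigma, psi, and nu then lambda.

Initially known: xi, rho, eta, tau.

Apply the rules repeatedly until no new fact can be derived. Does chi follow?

No

chi would need rho and lambda (R3), but lambda is never established.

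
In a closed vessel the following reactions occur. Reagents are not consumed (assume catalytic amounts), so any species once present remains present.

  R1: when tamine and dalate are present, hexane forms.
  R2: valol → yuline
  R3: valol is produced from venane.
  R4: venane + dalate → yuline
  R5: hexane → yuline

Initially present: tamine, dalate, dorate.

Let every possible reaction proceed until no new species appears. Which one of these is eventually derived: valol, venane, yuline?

yuline

tamine and dalate present → hexane forms (R1).
hexane present → yuline forms (R5).
No rule produces venane, and it is not given. valol would need venane (R3), but venane never forms.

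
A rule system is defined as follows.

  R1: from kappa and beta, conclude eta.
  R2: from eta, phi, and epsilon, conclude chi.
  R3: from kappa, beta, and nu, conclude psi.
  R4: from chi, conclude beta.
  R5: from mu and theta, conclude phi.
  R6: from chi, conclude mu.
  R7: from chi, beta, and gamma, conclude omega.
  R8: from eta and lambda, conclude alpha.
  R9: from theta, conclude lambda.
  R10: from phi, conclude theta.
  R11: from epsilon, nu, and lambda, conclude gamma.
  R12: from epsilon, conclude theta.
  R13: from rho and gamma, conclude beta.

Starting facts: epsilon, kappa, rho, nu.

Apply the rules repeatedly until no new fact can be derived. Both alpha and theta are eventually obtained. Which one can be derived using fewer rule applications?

theta

theta: epsilon holds, so theta follows (R12). [1 rule application]
alpha: epsilon holds, so theta follows (R12). theta holds, so lambda follows (R9). From epsilon, nu, and lambda, R11 gives gamma. rho and gamma hold, so beta follows (R13). kappa and beta hold, so eta follows (R1). From eta and lambda, R8 gives alpha. [6 rule applications]
theta needs fewer.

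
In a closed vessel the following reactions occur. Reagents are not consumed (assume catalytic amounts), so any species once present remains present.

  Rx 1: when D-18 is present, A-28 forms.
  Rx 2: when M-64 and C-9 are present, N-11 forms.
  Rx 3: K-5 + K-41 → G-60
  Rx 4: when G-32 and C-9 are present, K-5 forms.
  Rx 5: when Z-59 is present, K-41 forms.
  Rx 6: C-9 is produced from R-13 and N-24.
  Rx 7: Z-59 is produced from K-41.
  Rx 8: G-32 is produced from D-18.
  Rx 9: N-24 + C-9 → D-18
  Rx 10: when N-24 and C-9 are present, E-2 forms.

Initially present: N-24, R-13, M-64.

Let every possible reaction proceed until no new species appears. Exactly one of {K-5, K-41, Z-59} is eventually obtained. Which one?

R-13 and N-24 present → C-9 forms (Rx 6).
N-24 and C-9 present → D-18 forms (Rx 9).
D-18 present → G-32 forms (Rx 8).
G-32 and C-9 present → K-5 forms (Rx 4).
Z-59 would need K-41 (Rx 7), but K-41 never forms. K-41 would need Z-59 (Rx 5), but Z-59 never forms.

K-5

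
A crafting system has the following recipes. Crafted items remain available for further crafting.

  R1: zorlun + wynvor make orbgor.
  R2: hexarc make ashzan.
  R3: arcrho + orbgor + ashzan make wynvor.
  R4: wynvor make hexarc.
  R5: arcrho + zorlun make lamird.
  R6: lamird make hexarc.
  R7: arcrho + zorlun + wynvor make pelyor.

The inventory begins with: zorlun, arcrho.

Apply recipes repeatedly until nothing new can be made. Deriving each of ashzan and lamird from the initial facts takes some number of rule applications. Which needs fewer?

lamird: arcrho + zorlun → lamird (R5). [1 rule application]
ashzan: arcrho + zorlun → lamird (R5). Using R6, lamird makes hexarc. hexarc → ashzan (R2). [3 rule applications]
lamird needs fewer.

lamird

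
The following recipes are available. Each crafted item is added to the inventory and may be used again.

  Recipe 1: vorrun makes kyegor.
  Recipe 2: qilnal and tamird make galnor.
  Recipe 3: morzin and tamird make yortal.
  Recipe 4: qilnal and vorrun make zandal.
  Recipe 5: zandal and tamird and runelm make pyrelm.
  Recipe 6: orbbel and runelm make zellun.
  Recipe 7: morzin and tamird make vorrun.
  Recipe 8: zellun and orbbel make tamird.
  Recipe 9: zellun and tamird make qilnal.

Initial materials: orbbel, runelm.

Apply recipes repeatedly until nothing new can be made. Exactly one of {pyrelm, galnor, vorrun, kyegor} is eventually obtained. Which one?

galnor

Using Recipe 6, orbbel and runelm make zellun.
Using Recipe 8, zellun and orbbel make tamird.
zellun and tamird → qilnal (Recipe 9).
Using Recipe 2, qilnal and tamird make galnor.
pyrelm would need zandal, tamird, and runelm (Recipe 5), but zandal is never obtained. kyegor would need vorrun (Recipe 1), but vorrun is never obtained. vorrun would need morzin and tamird (Recipe 7), but morzin is never obtained.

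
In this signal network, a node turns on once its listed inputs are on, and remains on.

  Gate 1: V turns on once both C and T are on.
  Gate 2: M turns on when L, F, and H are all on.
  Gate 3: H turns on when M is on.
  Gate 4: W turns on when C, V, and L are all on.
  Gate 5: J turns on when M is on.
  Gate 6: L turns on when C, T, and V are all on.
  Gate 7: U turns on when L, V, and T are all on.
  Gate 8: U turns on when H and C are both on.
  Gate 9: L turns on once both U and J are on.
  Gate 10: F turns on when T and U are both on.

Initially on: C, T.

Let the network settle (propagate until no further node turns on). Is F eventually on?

Yes

C and T are on, so V turns on (Gate 1).
Gate 6: C, T, and V on → L on.
L, V, and T are on, so U turns on (Gate 7).
T and U are on, so F turns on (Gate 10).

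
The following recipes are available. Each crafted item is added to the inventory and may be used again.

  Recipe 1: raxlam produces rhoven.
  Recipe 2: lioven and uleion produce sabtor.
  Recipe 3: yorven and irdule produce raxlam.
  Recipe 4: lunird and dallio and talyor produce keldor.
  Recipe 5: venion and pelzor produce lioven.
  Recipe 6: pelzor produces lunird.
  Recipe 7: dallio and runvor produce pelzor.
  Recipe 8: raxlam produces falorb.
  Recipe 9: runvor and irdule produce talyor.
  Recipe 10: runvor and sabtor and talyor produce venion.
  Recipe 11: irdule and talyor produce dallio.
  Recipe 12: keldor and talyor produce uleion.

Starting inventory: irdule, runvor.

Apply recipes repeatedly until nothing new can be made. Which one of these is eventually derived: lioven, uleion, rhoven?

uleion

runvor and irdule → talyor (Recipe 9).
irdule and talyor → dallio (Recipe 11).
Using Recipe 7, dallio and runvor make pelzor.
pelzor → lunird (Recipe 6).
lunird and dallio and talyor → keldor (Recipe 4).
Using Recipe 12, keldor and talyor make uleion.
rhoven would need raxlam (Recipe 1), but raxlam is never obtained. lioven would need venion and pelzor (Recipe 5), but venion is never obtained.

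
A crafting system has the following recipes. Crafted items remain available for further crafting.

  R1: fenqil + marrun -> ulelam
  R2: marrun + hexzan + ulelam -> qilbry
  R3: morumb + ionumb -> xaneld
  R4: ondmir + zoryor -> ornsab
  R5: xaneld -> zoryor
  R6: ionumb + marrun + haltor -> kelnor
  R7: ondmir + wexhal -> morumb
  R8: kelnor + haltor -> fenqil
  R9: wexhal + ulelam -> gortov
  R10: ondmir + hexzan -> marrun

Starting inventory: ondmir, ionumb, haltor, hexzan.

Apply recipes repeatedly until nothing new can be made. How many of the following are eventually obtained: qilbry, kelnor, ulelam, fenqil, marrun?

Using R10, ondmir and hexzan make marrun.
Using R6, ionumb, marrun, and haltor make kelnor.
Using R8, kelnor and haltor make fenqil.
Using R1, fenqil and marrun make ulelam.
Using R2, marrun, hexzan, and ulelam make qilbry.
qilbry: reached.
kelnor: reached.
ulelam: reached.
fenqil: reached.
marrun: reached.
All 5 are reached.

5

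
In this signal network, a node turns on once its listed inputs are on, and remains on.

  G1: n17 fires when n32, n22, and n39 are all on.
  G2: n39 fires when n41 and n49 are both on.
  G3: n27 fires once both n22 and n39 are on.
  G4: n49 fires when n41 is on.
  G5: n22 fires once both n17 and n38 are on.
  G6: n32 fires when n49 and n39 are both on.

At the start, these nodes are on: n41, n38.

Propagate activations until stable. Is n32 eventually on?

G4: n41 on → n49 on.
n41 and n49 are on, so n39 fires (G2).
G6: n49 and n39 on → n32 on.

Yes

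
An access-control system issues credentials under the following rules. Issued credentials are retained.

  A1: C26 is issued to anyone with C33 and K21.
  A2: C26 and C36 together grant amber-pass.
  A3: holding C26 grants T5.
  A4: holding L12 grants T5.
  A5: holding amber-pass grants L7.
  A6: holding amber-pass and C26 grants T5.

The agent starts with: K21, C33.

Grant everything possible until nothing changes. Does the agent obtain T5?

Holding C33 and K21 grants C26 (A1).
Holding C26 grants T5 (A3).

Yes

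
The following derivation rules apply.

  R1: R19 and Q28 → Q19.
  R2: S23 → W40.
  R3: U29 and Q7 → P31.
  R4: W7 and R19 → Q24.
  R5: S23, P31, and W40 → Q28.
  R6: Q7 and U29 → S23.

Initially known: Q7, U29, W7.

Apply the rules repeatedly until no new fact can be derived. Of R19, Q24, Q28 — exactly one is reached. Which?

Q28

From U29 and Q7, R3 gives P31.
Q7 and U29 hold, so S23 follows (R6).
S23 holds, so W40 follows (R2).
From S23, P31, and W40, R5 gives Q28.
No rule produces R19, and it is not given. Q24 would need W7 and R19 (R4), but R19 is never established.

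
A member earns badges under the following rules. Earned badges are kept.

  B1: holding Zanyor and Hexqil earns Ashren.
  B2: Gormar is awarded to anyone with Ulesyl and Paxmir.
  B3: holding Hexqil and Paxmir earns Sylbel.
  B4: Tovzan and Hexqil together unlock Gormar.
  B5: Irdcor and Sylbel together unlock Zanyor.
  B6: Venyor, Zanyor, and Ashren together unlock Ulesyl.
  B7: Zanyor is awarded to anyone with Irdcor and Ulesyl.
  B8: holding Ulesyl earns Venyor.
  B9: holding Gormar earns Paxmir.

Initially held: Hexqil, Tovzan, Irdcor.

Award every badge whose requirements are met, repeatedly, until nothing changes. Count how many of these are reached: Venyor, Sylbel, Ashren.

With Tovzan and Hexqil, Gormar is earned (B4).
With Gormar, Paxmir is earned (B9).
With Hexqil and Paxmir, Sylbel is earned (B3).
With Irdcor and Sylbel, Zanyor is earned (B5).
With Zanyor and Hexqil, Ashren is earned (B1).
Venyor would need Ulesyl (B8), but Ulesyl is never earned.
Sylbel: reached.
Ashren: reached.
Reached: Sylbel and Ashren — 2 of the 3.

2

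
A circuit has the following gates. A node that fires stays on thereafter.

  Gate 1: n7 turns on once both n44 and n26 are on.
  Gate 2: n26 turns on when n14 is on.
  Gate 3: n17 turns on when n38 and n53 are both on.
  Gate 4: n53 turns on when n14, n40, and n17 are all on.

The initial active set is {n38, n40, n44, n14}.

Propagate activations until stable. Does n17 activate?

No

n17 would need n38 and n53 (Gate 3), but n53 never turns on.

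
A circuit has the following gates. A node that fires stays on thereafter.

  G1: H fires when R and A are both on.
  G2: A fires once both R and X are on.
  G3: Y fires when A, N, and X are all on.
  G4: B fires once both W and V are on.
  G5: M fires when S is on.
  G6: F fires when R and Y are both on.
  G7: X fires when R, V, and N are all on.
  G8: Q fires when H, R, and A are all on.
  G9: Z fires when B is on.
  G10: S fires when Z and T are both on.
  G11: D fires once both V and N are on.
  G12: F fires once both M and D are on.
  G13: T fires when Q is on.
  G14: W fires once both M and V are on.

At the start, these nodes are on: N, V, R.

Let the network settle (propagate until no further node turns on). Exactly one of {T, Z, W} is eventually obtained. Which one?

T

G7: R, V, and N on → X on.
R and X are on, so A fires (G2).
G1: R and A on → H on.
H, R, and A are on, so Q fires (G8).
G13: Q on → T on.
W would need M and V (G14), but M never turns on. Z would need B (G9), but B never turns on.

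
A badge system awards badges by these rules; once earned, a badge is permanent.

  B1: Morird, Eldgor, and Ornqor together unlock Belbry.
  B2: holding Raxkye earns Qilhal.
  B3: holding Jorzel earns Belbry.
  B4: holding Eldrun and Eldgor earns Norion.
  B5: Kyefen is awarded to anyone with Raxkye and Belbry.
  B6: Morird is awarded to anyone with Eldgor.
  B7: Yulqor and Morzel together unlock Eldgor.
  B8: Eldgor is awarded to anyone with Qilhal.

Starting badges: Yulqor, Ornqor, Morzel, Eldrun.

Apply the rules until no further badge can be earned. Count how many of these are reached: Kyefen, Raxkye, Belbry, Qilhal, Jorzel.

With Yulqor and Morzel, Eldgor is earned (B7).
With Eldgor, Morird is earned (B6).
With Morird, Eldgor, and Ornqor, Belbry is earned (B1).
Kyefen would need Raxkye and Belbry (B5), but Raxkye is never earned.
No rule produces Raxkye, and it is not given.
Belbry: reached.
Qilhal would need Raxkye (B2), but Raxkye is never earned.
No rule produces Jorzel, and it is not given.
Reached: Belbry — 1 of the 5.

1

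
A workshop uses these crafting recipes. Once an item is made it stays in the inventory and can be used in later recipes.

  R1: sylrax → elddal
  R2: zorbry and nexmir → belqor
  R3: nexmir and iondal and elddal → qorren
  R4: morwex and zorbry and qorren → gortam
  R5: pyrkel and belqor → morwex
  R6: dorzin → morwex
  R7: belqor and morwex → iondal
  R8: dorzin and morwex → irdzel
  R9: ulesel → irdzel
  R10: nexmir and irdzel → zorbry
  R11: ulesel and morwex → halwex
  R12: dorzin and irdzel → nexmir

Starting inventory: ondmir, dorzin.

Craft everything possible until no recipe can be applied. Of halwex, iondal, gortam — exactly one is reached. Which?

iondal

Using R6, dorzin makes morwex.
Using R8, dorzin and morwex make irdzel.
Using R12, dorzin and irdzel make nexmir.
Using R10, nexmir and irdzel make zorbry.
zorbry and nexmir → belqor (R2).
belqor and morwex → iondal (R7).
halwex would need ulesel and morwex (R11), but ulesel is never obtained. gortam would need morwex, zorbry, and qorren (R4), but qorren is never obtained.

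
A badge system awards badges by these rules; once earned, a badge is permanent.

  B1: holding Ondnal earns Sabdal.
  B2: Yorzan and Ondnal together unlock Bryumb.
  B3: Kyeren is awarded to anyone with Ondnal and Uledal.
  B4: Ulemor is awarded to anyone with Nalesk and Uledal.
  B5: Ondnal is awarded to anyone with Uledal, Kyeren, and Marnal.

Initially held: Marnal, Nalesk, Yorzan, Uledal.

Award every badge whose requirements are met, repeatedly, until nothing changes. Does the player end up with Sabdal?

No

Sabdal would need Ondnal (B1), but Ondnal is never earned.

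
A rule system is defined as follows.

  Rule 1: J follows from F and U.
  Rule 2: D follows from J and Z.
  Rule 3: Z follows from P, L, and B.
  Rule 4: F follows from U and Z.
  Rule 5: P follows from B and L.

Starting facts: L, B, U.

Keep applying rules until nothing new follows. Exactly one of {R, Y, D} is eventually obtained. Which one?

From B and L, Rule 5 gives P.
From P, L, and B, Rule 3 gives Z.
From U and Z, Rule 4 gives F.
F and U hold, so J follows (Rule 1).
J and Z hold, so D follows (Rule 2).
No rule produces Y, and it is not given. No rule produces R, and it is not given.

D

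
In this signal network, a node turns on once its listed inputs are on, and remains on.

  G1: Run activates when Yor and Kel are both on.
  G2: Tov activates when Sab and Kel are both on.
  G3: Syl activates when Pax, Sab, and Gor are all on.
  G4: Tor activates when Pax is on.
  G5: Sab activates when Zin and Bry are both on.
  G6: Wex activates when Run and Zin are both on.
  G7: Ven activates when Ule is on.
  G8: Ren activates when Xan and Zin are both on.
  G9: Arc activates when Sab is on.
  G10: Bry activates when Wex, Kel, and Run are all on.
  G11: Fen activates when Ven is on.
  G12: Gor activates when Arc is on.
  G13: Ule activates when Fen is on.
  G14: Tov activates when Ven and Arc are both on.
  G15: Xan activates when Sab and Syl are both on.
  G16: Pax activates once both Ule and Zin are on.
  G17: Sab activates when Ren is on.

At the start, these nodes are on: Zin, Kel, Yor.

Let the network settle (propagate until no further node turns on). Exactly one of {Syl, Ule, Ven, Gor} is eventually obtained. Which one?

Yor and Kel are on, so Run activates (G1).
Run and Zin are on, so Wex activates (G6).
Wex, Kel, and Run are on, so Bry activates (G10).
G5: Zin and Bry on → Sab on.
G9: Sab on → Arc on.
Arc is on, so Gor activates (G12).
Syl would need Pax, Sab, and Gor (G3), but Pax never turns on. Ule would need Fen (G13), but Fen never turns on. Ven would need Ule (G7), but Ule never turns on.

Gor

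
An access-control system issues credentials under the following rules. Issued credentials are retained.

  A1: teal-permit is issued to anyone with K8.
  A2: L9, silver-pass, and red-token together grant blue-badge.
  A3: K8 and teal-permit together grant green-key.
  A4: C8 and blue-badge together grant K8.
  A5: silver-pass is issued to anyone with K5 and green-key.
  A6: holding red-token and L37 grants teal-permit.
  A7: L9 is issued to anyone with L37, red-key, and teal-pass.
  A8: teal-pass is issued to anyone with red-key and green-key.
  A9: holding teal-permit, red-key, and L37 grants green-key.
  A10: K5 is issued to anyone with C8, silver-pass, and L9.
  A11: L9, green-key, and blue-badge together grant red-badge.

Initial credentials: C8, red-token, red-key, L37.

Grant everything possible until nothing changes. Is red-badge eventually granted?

red-badge would need L9, green-key, and blue-badge (A11), but blue-badge is never granted.

No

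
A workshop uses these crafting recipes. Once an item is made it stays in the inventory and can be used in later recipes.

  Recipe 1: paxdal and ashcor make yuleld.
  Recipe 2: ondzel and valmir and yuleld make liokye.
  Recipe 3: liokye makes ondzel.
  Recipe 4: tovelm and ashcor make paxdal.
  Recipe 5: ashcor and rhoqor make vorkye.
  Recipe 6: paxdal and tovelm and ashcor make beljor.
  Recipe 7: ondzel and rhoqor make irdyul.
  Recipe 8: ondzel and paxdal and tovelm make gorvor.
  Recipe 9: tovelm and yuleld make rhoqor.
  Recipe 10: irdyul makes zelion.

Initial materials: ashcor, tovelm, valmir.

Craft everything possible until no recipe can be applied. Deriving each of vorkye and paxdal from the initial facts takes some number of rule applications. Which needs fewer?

paxdal

paxdal: tovelm and ashcor → paxdal (Recipe 4). [1 rule application]
vorkye: Using Recipe 4, tovelm and ashcor make paxdal. Using Recipe 1, paxdal and ashcor make yuleld. tovelm and yuleld → rhoqor (Recipe 9). Using Recipe 5, ashcor and rhoqor make vorkye. [4 rule applications]
paxdal needs fewer.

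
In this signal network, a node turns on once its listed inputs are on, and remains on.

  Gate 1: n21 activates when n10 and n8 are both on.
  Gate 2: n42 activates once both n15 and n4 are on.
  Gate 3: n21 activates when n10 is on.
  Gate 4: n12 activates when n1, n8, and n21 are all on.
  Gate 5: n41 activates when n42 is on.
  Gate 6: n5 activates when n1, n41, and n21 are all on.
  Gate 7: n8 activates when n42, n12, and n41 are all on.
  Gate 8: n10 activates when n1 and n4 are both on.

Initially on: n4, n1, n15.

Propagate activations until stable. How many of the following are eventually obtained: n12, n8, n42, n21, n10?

3

Gate 2: n15 and n4 on → n42 on.
n1 and n4 are on, so n10 activates (Gate 8).
Gate 3: n10 on → n21 on.
n12 would need n1, n8, and n21 (Gate 4), but n8 never turns on.
n8 would need n42, n12, and n41 (Gate 7), but n12 never turns on.
n42: reached.
n21: reached.
n10: reached.
Reached: n42, n21, and n10 — 3 of the 5.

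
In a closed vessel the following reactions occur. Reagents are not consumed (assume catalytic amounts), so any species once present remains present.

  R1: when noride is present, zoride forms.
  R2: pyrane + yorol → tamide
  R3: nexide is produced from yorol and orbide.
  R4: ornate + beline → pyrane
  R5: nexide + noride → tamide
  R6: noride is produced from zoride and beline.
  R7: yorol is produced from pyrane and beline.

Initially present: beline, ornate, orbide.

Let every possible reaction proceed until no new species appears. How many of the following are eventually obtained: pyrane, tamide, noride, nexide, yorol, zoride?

ornate and beline present → pyrane forms (R4).
pyrane and beline present → yorol forms (R7).
pyrane and yorol present → tamide forms (R2).
yorol and orbide present → nexide forms (R3).
pyrane: reached.
tamide: reached.
noride would need zoride and beline (R6), but zoride never forms.
nexide: reached.
yorol: reached.
zoride would need noride (R1), but noride never forms.
Reached: pyrane, tamide, nexide, and yorol — 4 of the 6.

4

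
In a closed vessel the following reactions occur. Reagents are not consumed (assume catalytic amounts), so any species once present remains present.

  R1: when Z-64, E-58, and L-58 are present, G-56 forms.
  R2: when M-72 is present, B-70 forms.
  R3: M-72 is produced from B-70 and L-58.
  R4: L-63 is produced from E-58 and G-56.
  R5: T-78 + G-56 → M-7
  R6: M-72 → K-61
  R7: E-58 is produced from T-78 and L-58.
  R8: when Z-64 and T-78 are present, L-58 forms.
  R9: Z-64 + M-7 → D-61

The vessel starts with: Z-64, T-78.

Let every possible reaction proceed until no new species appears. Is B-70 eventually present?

No

B-70 would need M-72 (R2), but M-72 never forms.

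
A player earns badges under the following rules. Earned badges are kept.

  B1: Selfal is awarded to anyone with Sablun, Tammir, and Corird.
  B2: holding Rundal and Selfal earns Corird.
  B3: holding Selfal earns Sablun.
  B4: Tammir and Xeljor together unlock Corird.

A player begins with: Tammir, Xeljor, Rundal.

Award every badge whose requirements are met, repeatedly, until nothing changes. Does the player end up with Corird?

With Tammir and Xeljor, Corird is earned (B4).

Yes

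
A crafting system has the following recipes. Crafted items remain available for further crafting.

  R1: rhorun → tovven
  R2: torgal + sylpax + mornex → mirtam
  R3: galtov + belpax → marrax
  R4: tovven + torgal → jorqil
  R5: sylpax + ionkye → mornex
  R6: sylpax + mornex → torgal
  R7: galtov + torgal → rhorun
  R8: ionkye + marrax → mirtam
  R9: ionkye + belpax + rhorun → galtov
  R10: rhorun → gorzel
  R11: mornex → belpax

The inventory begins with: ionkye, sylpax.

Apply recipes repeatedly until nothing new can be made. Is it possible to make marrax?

marrax would need galtov and belpax (R3), but galtov is never obtained.

No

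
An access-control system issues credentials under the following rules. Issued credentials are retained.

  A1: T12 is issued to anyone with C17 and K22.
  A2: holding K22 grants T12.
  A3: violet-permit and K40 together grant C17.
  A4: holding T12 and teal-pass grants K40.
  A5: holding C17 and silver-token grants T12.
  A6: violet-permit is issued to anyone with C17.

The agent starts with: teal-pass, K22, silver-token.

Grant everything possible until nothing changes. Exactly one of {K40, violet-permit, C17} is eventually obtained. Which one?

K40

Holding K22 grants T12 (A2).
Holding T12 and teal-pass grants K40 (A4).
violet-permit would need C17 (A6), but C17 is never granted. C17 would need violet-permit and K40 (A3), but violet-permit is never granted.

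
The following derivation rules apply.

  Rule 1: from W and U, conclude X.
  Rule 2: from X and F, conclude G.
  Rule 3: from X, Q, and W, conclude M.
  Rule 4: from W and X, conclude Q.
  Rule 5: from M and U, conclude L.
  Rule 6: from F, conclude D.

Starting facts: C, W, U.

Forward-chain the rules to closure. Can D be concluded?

D would need F (Rule 6), but F is never established.

No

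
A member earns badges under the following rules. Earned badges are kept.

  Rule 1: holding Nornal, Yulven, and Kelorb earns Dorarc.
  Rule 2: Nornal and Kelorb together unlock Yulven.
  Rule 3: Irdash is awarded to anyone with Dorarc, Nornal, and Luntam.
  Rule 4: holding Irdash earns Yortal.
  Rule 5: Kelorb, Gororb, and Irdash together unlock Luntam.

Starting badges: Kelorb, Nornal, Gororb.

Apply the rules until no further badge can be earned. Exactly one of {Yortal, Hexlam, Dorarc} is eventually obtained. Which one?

Dorarc

With Nornal and Kelorb, Yulven is earned (Rule 2).
With Nornal, Yulven, and Kelorb, Dorarc is earned (Rule 1).
No rule produces Hexlam, and it is not given. Yortal would need Irdash (Rule 4), but Irdash is never earned.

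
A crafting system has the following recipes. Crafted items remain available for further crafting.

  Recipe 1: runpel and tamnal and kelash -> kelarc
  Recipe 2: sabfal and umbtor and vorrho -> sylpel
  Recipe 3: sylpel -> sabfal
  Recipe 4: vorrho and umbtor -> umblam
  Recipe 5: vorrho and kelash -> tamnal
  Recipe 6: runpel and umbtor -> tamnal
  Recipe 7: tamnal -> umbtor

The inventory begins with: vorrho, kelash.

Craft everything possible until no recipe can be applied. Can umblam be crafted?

Using Recipe 5, vorrho and kelash make tamnal.
Using Recipe 7, tamnal makes umbtor.
Using Recipe 4, vorrho and umbtor make umblam.

Yes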